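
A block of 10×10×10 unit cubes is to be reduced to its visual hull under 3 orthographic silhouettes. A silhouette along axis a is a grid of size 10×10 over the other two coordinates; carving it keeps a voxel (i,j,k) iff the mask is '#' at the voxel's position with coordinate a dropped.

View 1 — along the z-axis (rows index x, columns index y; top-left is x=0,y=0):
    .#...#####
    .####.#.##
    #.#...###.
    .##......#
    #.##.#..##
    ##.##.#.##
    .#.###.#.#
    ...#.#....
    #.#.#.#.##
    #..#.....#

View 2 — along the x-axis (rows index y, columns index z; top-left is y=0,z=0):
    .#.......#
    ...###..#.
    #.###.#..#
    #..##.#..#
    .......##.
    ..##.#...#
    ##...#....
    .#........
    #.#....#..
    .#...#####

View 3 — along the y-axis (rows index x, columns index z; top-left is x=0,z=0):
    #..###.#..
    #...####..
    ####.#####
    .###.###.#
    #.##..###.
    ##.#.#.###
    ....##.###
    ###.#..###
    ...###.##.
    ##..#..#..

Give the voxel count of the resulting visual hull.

full grid |V| = 1000
after view 1 [z-axis, 51 of 100 cells solid] → remaining = 510
after view 2 [x-axis, 36 of 100 cells solid] → remaining = 198
after view 3 [y-axis, 60 of 100 cells solid] → remaining = 119

voxel count = 119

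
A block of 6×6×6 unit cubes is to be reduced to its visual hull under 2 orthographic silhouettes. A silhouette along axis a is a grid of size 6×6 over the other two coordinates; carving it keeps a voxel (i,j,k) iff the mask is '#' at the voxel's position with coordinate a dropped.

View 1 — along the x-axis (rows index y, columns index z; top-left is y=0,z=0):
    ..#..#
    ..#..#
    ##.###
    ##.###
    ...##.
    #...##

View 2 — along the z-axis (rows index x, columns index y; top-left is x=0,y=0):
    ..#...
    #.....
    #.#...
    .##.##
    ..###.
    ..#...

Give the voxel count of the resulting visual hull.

|visual hull| = 43

full grid |V| = 216
V1 x: intersect with YZ mask (19 set) -- 114 left
V2 z: intersect with XY mask (12 set) -- 43 left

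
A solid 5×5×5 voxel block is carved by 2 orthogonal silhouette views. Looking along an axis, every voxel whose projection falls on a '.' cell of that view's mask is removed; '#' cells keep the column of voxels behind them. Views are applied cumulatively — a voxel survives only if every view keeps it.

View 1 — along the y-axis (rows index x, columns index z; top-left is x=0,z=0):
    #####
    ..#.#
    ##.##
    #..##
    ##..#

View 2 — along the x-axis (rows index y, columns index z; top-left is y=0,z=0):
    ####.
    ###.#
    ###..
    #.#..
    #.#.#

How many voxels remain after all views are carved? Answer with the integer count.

|visual hull| = 52

full grid |V| = 125
  1. axis=1 (XZ plane), |mask|=17  ⇒  voxels=85
  2. axis=0 (YZ plane), |mask|=16  ⇒  voxels=52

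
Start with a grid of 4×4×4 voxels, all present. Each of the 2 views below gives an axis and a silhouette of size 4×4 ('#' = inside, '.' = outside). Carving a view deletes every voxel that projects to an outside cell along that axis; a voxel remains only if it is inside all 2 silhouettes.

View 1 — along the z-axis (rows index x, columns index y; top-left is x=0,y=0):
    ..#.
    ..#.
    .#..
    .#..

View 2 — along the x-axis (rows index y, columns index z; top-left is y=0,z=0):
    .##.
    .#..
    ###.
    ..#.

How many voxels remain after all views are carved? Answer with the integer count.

remaining voxels: 8

start: 4×4×4 = 64 voxels
carve view 1 (along z, XY-mask fill 4/16): 16 voxels remain
carve view 2 (along x, YZ-mask fill 7/16): 8 voxels remain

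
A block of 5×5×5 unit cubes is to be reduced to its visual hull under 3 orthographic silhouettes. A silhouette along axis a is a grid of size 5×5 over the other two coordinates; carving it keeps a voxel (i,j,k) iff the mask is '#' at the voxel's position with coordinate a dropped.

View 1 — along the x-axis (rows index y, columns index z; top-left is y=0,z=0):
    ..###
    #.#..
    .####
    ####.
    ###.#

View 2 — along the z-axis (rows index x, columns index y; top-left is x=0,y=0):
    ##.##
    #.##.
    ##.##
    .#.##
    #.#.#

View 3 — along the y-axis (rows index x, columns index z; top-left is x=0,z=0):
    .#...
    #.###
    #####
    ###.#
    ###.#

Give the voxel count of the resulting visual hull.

before carving: 125 voxels (5×5×5)
after view 1 [x-axis, 17 of 25 cells solid] → remaining = 85
after view 2 [z-axis, 17 of 25 cells solid] → remaining = 58
after view 3 [y-axis, 18 of 25 cells solid] → remaining = 42

remaining voxels: 42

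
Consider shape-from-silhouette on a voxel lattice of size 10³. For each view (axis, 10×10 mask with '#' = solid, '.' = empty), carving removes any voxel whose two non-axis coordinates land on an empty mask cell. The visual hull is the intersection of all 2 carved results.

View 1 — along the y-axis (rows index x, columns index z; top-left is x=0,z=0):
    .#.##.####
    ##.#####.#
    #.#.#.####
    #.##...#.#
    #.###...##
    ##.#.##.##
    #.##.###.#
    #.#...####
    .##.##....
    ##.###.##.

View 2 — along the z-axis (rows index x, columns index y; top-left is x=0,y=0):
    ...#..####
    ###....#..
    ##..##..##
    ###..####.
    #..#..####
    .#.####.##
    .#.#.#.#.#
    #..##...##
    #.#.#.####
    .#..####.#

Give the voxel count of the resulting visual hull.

remaining voxels: 364

full grid |V| = 1000
step 1: project along y, AND mask (64/100) → |grid| = 640
step 2: project along z, AND mask (58/100) → |grid| = 364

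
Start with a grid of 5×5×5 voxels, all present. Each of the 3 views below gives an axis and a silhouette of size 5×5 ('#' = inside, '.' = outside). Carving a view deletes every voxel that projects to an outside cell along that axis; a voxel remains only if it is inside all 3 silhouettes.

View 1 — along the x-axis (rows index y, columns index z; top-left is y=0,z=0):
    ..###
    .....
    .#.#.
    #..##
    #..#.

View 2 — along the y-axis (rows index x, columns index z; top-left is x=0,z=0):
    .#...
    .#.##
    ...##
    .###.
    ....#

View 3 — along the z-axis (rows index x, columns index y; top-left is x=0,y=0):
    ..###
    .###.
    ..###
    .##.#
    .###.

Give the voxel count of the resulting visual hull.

voxel count = 13

before carving: 125 voxels (5×5×5)
step 1: project along x, AND mask (10/25) → |grid| = 50
step 2: project along y, AND mask (10/25) → |grid| = 22
step 3: project along z, AND mask (15/25) → |grid| = 13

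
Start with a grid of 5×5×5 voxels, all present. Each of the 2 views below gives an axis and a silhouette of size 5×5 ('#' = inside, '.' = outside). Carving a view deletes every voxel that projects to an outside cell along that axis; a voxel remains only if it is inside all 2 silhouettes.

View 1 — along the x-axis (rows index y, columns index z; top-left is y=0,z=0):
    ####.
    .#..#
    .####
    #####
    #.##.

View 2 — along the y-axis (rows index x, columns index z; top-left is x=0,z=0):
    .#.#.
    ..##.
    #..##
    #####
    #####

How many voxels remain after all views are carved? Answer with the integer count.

initial block: 5^3 = 125
V1 x: intersect with YZ mask (18 set) -- 90 left
V2 y: intersect with XZ mask (17 set) -- 62 left

remaining voxels: 62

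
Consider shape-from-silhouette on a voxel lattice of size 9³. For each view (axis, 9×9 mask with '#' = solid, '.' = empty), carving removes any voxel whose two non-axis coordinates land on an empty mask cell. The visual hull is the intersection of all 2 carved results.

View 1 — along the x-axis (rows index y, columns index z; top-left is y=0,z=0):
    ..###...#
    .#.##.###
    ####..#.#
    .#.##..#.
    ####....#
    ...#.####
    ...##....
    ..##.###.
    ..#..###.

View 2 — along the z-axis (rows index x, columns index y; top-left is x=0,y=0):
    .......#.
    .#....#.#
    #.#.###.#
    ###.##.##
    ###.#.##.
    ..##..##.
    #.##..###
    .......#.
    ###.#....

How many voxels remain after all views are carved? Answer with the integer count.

remaining voxels: 174

start: 9×9×9 = 729 voxels
carve view 1 (along x, YZ-mask fill 41/81): 369 voxels remain
carve view 2 (along z, XY-mask fill 38/81): 174 voxels remain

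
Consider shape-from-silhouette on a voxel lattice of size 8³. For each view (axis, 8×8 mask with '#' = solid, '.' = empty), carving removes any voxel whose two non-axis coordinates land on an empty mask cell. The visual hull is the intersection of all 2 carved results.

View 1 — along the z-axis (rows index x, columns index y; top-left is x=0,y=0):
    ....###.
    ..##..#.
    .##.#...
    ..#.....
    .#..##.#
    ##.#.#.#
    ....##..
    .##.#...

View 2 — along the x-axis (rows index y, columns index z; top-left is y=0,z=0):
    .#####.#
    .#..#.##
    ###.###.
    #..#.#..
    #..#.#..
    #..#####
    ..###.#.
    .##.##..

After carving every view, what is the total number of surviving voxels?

|visual hull| = 107

start: 8×8×8 = 512 voxels
[1] z-view keeps 24 columns → grid now 192
[2] x-view keeps 36 columns → grid now 107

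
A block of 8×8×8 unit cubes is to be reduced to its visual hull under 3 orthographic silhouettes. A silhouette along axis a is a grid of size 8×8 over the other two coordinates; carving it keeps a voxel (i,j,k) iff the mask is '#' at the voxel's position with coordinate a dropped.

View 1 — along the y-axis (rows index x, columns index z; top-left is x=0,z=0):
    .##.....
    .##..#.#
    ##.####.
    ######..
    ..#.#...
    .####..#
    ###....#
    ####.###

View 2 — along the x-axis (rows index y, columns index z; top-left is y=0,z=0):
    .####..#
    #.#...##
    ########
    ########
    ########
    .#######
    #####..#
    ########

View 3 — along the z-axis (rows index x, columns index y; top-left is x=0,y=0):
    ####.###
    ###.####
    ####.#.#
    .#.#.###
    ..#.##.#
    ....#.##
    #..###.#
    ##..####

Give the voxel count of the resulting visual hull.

163 voxels

start: 8×8×8 = 512 voxels
carve view 1 (along y, XZ-mask fill 36/64): 288 voxels remain
carve view 2 (along x, YZ-mask fill 54/64): 249 voxels remain
carve view 3 (along z, XY-mask fill 43/64): 163 voxels remain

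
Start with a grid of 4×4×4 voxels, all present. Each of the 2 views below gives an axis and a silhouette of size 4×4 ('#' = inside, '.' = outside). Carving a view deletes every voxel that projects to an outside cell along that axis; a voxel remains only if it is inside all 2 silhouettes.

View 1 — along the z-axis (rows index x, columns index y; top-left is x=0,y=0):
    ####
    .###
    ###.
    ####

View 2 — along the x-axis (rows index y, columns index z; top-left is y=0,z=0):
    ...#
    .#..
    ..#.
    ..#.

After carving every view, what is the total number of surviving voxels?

initial block: 4^3 = 64
after view 1 [z-axis, 14 of 16 cells solid] → remaining = 56
after view 2 [x-axis, 4 of 16 cells solid] → remaining = 14

14 voxels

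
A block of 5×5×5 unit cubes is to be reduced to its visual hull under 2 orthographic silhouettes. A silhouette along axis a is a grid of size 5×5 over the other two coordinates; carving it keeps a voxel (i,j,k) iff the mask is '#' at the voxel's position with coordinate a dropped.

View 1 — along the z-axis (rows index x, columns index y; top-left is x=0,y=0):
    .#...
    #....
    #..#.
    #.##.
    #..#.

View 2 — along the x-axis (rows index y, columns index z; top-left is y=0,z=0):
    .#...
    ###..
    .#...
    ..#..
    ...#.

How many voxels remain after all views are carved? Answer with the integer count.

voxel count = 11

before carving: 125 voxels (5×5×5)
after view 1 [z-axis, 9 of 25 cells solid] → remaining = 45
after view 2 [x-axis, 7 of 25 cells solid] → remaining = 11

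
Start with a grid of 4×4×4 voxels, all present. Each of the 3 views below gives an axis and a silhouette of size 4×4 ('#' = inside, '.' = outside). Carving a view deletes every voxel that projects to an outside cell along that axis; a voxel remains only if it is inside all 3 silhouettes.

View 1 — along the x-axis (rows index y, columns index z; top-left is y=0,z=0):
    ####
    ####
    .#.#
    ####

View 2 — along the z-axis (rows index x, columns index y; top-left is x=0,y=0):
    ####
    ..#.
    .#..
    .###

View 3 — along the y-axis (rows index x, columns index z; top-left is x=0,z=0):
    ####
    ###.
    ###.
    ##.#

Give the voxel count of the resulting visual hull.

full grid |V| = 64
  1. axis=0 (YZ plane), |mask|=14  ⇒  voxels=56
  2. axis=2 (XY plane), |mask|=9  ⇒  voxels=30
  3. axis=1 (XZ plane), |mask|=13  ⇒  voxels=26

|visual hull| = 26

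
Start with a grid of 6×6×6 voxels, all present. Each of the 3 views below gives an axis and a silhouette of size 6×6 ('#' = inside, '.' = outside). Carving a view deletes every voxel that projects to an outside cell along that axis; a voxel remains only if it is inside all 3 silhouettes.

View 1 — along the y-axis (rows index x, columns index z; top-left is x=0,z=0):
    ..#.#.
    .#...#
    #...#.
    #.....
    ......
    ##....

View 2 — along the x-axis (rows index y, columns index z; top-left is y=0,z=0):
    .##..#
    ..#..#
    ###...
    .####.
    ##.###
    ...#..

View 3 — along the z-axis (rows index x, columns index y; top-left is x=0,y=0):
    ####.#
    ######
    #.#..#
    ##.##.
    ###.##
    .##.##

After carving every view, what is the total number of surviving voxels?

full grid |V| = 216
step 1: project along y, AND mask (9/36) → |grid| = 54
step 2: project along x, AND mask (18/36) → |grid| = 25
step 3: project along z, AND mask (27/36) → |grid| = 18

18 voxels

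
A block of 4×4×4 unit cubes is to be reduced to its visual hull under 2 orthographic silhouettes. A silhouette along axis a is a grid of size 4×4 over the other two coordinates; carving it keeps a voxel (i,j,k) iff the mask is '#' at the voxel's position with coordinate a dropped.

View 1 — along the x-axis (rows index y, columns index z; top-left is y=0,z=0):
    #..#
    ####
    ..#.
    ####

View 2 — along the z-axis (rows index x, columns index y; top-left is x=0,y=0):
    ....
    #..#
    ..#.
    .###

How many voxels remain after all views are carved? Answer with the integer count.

before carving: 64 voxels (4×4×4)
step 1: project along x, AND mask (11/16) → |grid| = 44
step 2: project along z, AND mask (6/16) → |grid| = 16

voxel count = 16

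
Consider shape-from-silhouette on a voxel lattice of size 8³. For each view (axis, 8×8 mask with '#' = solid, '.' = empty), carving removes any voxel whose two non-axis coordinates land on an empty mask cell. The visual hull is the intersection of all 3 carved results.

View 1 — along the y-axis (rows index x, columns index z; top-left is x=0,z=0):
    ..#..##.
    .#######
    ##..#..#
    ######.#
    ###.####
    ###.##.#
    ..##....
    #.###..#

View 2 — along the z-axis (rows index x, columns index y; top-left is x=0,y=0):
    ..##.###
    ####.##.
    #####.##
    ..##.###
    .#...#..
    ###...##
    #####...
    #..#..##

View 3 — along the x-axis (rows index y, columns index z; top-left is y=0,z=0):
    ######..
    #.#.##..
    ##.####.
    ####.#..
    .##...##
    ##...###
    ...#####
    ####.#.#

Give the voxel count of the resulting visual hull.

full grid |V| = 512
carve view 1 (along y, XZ-mask fill 41/64): 328 voxels remain
carve view 2 (along z, XY-mask fill 39/64): 194 voxels remain
carve view 3 (along x, YZ-mask fill 41/64): 128 voxels remain

voxel count = 128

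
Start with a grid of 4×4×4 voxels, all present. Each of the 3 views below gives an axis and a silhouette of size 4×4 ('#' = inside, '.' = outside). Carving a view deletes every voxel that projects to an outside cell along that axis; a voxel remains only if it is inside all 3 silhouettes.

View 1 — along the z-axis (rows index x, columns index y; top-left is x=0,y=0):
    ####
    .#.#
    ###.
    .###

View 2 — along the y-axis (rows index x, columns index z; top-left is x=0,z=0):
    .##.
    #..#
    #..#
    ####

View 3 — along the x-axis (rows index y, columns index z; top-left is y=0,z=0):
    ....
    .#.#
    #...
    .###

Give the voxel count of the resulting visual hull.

voxel count = 13

full grid |V| = 64
V1 z: intersect with XY mask (12 set) -- 48 left
V2 y: intersect with XZ mask (10 set) -- 30 left
V3 x: intersect with YZ mask (6 set) -- 13 left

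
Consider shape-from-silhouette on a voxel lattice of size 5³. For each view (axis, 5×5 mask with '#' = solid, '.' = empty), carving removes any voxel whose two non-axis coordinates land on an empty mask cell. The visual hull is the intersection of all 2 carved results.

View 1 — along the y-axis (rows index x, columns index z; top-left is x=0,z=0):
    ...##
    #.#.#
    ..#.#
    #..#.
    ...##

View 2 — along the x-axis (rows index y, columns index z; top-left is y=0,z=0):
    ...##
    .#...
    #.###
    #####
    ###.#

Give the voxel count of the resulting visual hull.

|visual hull| = 37

start: 5×5×5 = 125 voxels
step 1: project along y, AND mask (11/25) → |grid| = 55
step 2: project along x, AND mask (16/25) → |grid| = 37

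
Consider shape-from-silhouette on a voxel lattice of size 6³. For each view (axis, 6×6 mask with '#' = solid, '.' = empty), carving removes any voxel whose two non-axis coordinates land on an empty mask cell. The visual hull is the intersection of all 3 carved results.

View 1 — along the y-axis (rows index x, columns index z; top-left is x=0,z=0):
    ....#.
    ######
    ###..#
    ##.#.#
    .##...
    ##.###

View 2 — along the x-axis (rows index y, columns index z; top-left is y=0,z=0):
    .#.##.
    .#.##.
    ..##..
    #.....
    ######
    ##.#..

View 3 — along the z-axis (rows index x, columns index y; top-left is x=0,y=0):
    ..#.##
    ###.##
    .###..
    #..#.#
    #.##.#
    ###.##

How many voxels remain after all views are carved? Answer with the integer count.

45 voxels

start: 6×6×6 = 216 voxels
step 1: project along y, AND mask (22/36) → |grid| = 132
step 2: project along x, AND mask (18/36) → |grid| = 66
step 3: project along z, AND mask (23/36) → |grid| = 45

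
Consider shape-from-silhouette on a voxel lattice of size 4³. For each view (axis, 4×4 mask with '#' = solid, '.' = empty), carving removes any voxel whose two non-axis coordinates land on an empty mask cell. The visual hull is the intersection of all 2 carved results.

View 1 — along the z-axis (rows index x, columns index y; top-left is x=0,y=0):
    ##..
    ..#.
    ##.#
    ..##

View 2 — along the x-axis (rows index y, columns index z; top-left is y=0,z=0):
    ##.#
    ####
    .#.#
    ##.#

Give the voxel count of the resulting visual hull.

initial block: 4^3 = 64
  1. axis=2 (XY plane), |mask|=8  ⇒  voxels=32
  2. axis=0 (YZ plane), |mask|=12  ⇒  voxels=24

24 voxels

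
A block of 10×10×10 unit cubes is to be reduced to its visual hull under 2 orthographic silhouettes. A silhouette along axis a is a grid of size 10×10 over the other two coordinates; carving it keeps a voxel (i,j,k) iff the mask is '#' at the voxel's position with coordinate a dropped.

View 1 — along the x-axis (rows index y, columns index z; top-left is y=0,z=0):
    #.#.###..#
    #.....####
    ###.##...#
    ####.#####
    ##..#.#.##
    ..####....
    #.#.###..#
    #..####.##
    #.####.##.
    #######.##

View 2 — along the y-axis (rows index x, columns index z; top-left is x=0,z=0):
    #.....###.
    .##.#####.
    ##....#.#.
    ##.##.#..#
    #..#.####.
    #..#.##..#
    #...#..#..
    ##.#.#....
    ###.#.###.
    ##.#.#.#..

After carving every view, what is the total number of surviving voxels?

329 voxels

full grid |V| = 1000
[1] x-view keeps 65 columns → grid now 650
[2] y-view keeps 51 columns → grid now 329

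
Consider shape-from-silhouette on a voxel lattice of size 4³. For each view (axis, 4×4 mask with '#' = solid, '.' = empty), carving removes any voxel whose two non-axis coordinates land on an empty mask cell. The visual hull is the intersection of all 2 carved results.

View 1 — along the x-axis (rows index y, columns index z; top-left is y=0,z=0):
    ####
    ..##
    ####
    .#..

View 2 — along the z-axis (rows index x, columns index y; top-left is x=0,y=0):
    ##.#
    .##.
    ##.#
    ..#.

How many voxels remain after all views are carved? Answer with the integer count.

24 voxels

initial block: 4^3 = 64
after view 1 [x-axis, 11 of 16 cells solid] → remaining = 44
after view 2 [z-axis, 9 of 16 cells solid] → remaining = 24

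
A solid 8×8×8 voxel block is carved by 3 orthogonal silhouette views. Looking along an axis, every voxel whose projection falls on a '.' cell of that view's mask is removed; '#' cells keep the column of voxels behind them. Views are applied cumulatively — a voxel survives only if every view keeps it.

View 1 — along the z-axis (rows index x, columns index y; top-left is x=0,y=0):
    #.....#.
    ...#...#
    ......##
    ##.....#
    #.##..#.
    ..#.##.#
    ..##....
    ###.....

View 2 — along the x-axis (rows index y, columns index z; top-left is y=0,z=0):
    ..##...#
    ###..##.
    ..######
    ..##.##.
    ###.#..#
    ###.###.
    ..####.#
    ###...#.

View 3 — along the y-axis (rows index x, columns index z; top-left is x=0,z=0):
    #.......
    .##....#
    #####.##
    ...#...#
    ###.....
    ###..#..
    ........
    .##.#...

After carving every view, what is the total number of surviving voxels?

full grid |V| = 512
[1] z-view keeps 22 columns → grid now 176
[2] x-view keeps 38 columns → grid now 100
[3] y-view keeps 23 columns → grid now 34

voxel count = 34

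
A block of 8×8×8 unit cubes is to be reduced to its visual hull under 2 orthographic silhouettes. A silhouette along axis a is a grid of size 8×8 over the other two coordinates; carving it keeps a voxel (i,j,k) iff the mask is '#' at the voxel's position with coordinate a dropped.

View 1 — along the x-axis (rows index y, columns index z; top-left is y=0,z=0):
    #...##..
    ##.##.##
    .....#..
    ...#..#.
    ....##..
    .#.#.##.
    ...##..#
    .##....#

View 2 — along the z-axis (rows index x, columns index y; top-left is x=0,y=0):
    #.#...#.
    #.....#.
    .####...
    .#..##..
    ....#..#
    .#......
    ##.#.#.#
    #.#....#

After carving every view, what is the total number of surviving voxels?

voxel count = 72

initial block: 8^3 = 512
carve view 1 (along x, YZ-mask fill 24/64): 192 voxels remain
carve view 2 (along z, XY-mask fill 23/64): 72 voxels remain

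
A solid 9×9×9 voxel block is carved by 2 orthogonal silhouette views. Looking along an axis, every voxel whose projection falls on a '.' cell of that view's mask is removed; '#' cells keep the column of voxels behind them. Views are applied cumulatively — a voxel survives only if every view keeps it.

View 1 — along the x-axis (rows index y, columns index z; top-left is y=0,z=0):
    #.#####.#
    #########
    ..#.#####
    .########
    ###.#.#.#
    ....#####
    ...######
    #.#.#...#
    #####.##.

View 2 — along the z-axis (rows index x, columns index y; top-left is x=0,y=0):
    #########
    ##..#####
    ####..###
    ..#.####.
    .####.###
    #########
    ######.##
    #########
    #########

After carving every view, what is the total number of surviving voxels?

remaining voxels: 448

full grid |V| = 729
step 1: project along x, AND mask (58/81) → |grid| = 522
step 2: project along z, AND mask (70/81) → |grid| = 448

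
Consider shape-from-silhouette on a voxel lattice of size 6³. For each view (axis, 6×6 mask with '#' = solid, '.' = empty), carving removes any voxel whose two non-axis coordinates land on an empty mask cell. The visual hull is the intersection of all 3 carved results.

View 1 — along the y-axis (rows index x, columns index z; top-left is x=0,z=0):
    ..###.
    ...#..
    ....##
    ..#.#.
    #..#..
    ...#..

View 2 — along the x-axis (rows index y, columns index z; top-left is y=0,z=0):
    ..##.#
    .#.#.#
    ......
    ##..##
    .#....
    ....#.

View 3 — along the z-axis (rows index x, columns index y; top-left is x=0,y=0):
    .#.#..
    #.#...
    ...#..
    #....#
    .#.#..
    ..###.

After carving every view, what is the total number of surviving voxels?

before carving: 216 voxels (6×6×6)
  1. axis=1 (XZ plane), |mask|=11  ⇒  voxels=66
  2. axis=0 (YZ plane), |mask|=12  ⇒  voxels=20
  3. axis=2 (XY plane), |mask|=12  ⇒  voxels=9

|visual hull| = 9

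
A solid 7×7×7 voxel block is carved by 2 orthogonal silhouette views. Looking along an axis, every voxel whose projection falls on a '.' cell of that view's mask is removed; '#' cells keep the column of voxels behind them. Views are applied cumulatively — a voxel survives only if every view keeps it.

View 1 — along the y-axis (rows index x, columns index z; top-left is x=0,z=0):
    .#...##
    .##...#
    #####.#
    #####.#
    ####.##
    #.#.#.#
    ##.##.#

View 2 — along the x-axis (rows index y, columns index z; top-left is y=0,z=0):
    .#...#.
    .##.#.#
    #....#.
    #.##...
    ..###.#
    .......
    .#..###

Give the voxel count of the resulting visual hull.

|visual hull| = 90

full grid |V| = 343
  1. axis=1 (XZ plane), |mask|=33  ⇒  voxels=231
  2. axis=0 (YZ plane), |mask|=19  ⇒  voxels=90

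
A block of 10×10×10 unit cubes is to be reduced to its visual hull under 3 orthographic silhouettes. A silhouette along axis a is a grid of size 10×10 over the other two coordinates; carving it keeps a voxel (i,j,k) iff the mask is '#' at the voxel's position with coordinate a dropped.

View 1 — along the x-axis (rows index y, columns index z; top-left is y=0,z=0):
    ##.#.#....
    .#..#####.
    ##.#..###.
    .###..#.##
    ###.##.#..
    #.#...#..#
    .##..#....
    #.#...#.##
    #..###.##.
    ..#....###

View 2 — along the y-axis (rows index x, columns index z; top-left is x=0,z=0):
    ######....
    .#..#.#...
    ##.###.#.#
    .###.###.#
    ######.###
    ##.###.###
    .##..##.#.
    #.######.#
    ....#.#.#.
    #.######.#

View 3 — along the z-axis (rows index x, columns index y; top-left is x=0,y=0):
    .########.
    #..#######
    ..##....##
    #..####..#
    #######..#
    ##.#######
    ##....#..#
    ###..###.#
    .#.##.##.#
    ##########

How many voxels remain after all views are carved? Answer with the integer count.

initial block: 10^3 = 1000
V1 x: intersect with YZ mask (50 set) -- 500 left
V2 y: intersect with XZ mask (64 set) -- 314 left
V3 z: intersect with XY mask (70 set) -- 220 left

voxel count = 220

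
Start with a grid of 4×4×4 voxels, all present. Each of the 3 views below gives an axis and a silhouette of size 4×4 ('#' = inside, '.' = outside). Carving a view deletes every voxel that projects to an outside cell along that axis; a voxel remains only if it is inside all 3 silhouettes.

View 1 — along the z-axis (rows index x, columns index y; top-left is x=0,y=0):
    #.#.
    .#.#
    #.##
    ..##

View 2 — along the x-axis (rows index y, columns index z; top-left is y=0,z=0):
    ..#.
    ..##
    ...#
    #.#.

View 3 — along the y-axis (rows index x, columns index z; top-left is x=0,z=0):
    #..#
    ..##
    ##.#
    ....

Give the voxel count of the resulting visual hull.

remaining voxels: 6

start: 4×4×4 = 64 voxels
  1. axis=2 (XY plane), |mask|=9  ⇒  voxels=36
  2. axis=0 (YZ plane), |mask|=6  ⇒  voxels=13
  3. axis=1 (XZ plane), |mask|=7  ⇒  voxels=6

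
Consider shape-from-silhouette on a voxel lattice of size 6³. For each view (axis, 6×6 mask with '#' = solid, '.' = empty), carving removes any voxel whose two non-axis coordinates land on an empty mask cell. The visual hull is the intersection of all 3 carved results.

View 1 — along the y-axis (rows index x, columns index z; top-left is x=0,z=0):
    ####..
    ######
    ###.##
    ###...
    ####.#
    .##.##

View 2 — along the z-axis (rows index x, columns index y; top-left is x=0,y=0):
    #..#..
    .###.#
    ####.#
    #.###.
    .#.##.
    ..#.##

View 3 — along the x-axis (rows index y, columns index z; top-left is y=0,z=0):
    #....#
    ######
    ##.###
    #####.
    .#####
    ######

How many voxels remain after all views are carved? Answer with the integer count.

|visual hull| = 79

before carving: 216 voxels (6×6×6)
  1. axis=1 (XZ plane), |mask|=27  ⇒  voxels=162
  2. axis=2 (XY plane), |mask|=21  ⇒  voxels=96
  3. axis=0 (YZ plane), |mask|=29  ⇒  voxels=79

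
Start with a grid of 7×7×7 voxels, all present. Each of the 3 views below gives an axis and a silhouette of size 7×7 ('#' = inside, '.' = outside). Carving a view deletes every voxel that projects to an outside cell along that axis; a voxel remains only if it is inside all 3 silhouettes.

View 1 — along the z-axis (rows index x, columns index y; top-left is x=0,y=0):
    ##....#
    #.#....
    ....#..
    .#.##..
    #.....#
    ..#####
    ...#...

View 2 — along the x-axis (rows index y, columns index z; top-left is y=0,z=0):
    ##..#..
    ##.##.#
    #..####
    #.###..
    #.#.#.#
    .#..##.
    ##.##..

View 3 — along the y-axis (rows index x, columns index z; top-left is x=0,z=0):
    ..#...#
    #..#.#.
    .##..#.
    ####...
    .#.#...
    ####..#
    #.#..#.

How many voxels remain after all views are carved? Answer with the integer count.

voxel count = 32

full grid |V| = 343
step 1: project along z, AND mask (17/49) → |grid| = 119
step 2: project along x, AND mask (28/49) → |grid| = 68
step 3: project along y, AND mask (22/49) → |grid| = 32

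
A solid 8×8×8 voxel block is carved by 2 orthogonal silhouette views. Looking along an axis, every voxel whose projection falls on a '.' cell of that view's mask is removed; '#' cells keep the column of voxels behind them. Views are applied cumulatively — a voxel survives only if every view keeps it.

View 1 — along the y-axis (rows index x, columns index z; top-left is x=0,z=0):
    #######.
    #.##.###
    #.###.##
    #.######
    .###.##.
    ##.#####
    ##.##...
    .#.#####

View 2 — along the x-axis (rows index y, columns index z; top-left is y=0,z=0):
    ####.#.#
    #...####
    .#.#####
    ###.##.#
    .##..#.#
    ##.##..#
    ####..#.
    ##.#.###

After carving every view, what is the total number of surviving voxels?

before carving: 512 voxels (8×8×8)
V1 y: intersect with XZ mask (48 set) -- 384 left
V2 x: intersect with YZ mask (43 set) -- 254 left

voxel count = 254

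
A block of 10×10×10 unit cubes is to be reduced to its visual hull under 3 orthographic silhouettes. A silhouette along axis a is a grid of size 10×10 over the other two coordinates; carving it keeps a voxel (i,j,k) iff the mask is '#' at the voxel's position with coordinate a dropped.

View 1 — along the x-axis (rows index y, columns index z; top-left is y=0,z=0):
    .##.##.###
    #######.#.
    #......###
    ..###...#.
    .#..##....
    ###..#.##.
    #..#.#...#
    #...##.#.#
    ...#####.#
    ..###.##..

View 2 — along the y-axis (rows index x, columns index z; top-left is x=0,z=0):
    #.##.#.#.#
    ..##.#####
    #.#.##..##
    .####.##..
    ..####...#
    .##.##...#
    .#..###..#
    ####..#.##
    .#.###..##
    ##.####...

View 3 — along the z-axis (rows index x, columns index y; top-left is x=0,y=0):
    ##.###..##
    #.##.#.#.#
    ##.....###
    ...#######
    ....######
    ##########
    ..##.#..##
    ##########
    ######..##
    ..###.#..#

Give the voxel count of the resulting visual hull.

voxel count = 209

full grid |V| = 1000
carve view 1 (along x, YZ-mask fill 52/100): 520 voxels remain
carve view 2 (along y, XZ-mask fill 59/100): 312 voxels remain
carve view 3 (along z, XY-mask fill 69/100): 209 voxels remain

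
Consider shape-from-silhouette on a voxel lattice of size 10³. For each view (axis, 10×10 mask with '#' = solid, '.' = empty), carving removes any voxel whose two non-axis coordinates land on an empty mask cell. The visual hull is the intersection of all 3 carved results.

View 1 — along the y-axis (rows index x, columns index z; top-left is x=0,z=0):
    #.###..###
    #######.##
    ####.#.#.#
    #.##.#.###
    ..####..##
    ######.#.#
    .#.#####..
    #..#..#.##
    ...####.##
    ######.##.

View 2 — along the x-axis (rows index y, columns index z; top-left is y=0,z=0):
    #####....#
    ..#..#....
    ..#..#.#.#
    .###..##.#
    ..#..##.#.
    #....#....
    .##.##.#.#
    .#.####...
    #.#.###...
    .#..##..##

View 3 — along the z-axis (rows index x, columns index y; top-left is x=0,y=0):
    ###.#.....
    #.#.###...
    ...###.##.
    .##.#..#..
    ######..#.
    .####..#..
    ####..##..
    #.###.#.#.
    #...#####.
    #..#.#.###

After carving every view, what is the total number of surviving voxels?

full grid |V| = 1000
step 1: project along y, AND mask (69/100) → |grid| = 690
step 2: project along x, AND mask (45/100) → |grid| = 312
step 3: project along z, AND mask (54/100) → |grid| = 164

voxel count = 164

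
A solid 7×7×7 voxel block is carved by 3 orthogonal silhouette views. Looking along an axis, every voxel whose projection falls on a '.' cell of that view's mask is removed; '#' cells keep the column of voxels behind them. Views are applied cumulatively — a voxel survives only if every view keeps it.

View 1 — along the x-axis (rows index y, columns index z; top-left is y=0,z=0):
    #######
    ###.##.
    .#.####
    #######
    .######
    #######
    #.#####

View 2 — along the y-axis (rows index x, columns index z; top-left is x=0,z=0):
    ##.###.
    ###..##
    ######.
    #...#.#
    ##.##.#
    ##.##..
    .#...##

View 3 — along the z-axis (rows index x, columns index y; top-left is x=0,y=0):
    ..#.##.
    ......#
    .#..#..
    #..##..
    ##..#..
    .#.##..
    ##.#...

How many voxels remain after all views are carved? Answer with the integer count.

start: 7×7×7 = 343 voxels
  1. axis=0 (YZ plane), |mask|=43  ⇒  voxels=301
  2. axis=1 (XZ plane), |mask|=31  ⇒  voxels=189
  3. axis=2 (XY plane), |mask|=18  ⇒  voxels=65

voxel count = 65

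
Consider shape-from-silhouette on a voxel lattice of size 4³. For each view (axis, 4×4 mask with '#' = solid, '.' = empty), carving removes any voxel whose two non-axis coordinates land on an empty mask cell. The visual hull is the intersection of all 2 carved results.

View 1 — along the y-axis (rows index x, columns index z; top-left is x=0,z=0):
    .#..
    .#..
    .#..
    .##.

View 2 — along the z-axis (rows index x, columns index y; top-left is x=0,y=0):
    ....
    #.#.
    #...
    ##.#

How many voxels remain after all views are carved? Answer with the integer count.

|visual hull| = 9

start: 4×4×4 = 64 voxels
after view 1 [y-axis, 5 of 16 cells solid] → remaining = 20
after view 2 [z-axis, 6 of 16 cells solid] → remaining = 9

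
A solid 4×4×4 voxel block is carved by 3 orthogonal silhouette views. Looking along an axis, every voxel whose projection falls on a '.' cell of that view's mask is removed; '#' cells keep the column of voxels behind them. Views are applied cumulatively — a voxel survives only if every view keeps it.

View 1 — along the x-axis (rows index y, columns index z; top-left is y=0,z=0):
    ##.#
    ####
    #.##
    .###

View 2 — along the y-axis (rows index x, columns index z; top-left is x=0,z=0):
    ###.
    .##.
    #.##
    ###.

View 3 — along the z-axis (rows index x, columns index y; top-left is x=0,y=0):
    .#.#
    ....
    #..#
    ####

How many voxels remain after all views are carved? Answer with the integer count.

before carving: 64 voxels (4×4×4)
step 1: project along x, AND mask (13/16) → |grid| = 52
step 2: project along y, AND mask (11/16) → |grid| = 34
step 3: project along z, AND mask (8/16) → |grid| = 18

|visual hull| = 18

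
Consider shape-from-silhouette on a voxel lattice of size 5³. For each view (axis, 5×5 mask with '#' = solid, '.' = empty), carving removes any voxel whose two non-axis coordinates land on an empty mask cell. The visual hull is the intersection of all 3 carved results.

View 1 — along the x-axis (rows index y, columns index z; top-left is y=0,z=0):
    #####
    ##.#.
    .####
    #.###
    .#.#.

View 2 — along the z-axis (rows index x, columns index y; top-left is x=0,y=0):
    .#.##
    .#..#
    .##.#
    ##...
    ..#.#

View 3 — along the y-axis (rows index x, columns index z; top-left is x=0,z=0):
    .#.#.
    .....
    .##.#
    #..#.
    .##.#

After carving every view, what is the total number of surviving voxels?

|visual hull| = 18

full grid |V| = 125
[1] x-view keeps 18 columns → grid now 90
[2] z-view keeps 12 columns → grid now 37
[3] y-view keeps 10 columns → grid now 18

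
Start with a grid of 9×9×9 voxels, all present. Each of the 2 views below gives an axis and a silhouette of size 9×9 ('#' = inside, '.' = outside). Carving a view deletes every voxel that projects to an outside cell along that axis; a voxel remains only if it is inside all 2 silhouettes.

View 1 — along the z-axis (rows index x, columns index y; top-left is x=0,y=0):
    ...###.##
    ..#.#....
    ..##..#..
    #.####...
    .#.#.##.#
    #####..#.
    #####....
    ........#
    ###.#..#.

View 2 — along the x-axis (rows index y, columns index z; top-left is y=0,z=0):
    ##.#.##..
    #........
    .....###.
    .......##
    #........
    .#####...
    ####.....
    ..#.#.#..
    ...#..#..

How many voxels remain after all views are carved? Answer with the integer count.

|visual hull| = 98

start: 9×9×9 = 729 voxels
step 1: project along z, AND mask (37/81) → |grid| = 333
step 2: project along x, AND mask (26/81) → |grid| = 98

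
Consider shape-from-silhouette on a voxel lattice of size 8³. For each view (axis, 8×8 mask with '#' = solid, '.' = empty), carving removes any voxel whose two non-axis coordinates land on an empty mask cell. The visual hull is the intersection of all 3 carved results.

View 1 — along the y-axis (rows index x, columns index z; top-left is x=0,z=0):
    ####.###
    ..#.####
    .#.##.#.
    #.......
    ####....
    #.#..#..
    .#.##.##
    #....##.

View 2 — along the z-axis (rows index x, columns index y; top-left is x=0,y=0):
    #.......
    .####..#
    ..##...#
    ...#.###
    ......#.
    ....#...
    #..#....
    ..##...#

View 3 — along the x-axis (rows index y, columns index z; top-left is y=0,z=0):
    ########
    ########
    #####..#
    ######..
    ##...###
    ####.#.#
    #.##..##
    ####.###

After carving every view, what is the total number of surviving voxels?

remaining voxels: 57

before carving: 512 voxels (8×8×8)
[1] y-view keeps 32 columns → grid now 256
[2] z-view keeps 20 columns → grid now 74
[3] x-view keeps 51 columns → grid now 57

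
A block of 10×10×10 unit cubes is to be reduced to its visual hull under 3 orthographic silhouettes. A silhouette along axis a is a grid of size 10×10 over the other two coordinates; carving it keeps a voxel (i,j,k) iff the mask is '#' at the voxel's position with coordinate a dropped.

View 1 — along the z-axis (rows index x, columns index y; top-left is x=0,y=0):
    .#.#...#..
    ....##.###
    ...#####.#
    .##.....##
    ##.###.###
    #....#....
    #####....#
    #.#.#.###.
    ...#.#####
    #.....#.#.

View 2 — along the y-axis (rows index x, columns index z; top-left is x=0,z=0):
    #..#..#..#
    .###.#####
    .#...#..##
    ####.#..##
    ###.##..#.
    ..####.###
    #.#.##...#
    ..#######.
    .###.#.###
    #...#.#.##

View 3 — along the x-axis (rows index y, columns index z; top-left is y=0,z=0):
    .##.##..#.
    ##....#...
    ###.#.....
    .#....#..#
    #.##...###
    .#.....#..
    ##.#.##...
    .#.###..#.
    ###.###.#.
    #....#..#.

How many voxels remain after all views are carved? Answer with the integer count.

|visual hull| = 138

full grid |V| = 1000
V1 z: intersect with XY mask (49 set) -- 490 left
V2 y: intersect with XZ mask (60 set) -- 295 left
V3 x: intersect with YZ mask (43 set) -- 138 left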